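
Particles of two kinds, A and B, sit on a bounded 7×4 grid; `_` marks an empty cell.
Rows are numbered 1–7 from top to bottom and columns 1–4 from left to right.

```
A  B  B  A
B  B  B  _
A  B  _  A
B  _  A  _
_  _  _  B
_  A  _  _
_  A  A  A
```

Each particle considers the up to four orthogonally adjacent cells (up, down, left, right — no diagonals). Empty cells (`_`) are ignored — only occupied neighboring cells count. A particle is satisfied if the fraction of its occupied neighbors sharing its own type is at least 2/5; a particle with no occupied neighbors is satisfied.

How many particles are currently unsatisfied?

5

(1,1)A 0/2 ✗
(1,2)B 2/3 ✓
(1,3)B 2/3 ✓
(1,4)A 0/1 ✗
(2,1)B 1/3 ✗
(2,2)B 4/4 ✓
(2,3)B 2/2 ✓
(3,1)A 0/3 ✗
(3,2)B 1/2 ✓
(3,4)A 0/0 ✓
(4,1)B 0/1 ✗
(4,3)A 0/0 ✓
(5,4)B 0/0 ✓
(6,2)A 1/1 ✓
(7,2)A 2/2 ✓
(7,3)A 2/2 ✓
(7,4)A 1/1 ✓
Unsatisfied: (1,1), (1,4), (2,1), (3,1), (4,1) — 5 in total.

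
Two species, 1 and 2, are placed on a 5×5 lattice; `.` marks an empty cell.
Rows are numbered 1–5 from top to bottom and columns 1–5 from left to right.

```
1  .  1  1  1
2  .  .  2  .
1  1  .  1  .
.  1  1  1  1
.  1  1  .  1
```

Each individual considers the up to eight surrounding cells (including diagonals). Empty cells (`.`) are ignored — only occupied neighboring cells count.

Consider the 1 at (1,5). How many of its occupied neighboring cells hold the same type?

Occupied neighbors of (1,5): (1,4)=1, (2,4)=2.
Same type (1): 1 of 2.

1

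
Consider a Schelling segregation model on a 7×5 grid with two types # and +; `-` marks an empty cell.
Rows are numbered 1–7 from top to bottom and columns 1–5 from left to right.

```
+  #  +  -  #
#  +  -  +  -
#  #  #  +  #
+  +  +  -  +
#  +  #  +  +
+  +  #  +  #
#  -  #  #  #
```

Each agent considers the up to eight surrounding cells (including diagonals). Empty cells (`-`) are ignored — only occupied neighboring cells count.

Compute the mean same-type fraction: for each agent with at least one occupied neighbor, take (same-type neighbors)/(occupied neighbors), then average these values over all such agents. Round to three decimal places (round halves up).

0.405

(1,1)+ 1/3
(1,2)# 1/4
(1,3)+ 2/3
(1,5)# 0/1
(2,1)# 3/5
(2,2)+ 2/7
(2,4)+ 2/5
(3,1)# 2/5
(3,2)# 3/7
(3,3)# 1/6
(3,4)+ 3/5
(3,5)# 0/3
(4,1)+ 2/5
(4,2)+ 3/8
(4,3)+ 4/7
(4,5)+ 3/4
(5,1)# 0/5
(5,2)+ 5/8
(5,3)# 1/7
(5,4)+ 4/7
(5,5)+ 3/4
(6,1)+ 2/4
(6,2)+ 2/7
(6,3)# 3/7
(6,4)+ 2/8
(6,5)# 2/5
(7,1)# 0/2
(7,3)# 2/4
(7,4)# 4/5
(7,5)# 2/3
Sum over 30 agents: 1/3 + 1/4 + 2/3 + 0/1 + 3/5 + 2/7 + 2/5 + 2/5 + 3/7 + 1/6 + 3/5 + 0/3 + 2/5 + 3/8 + 4/7 + 3/4 + 0/5 + 5/8 + 1/7 + 4/7 + 3/4 + 2/4 + 2/7 + 3/7 + 2/8 + 2/5 + 0/2 + 2/4 + 4/5 + 2/3 = 2551/210; mean = 2551/210 ÷ 30 = 2551/6300 = 0.404920… → 0.405.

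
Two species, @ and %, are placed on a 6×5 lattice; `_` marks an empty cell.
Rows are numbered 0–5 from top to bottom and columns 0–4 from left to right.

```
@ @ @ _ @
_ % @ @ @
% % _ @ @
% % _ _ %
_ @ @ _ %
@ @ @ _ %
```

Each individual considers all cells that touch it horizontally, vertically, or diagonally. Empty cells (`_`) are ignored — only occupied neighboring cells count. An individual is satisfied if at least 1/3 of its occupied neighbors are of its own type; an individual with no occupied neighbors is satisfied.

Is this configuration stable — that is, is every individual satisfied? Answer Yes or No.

Row 0: (0,0)@ 1/2 ✓ · (0,1)@ 3/4 ✓ · (0,2)@ 3/4 ✓ · (0,4)@ 2/2 ✓
Row 1: (1,1)% 2/6 ✓ · (1,2)@ 4/6 ✓ · (1,3)@ 6/6 ✓ · (1,4)@ 4/4 ✓
Row 2: (2,0)% 4/4 ✓ · (2,1)% 4/5 ✓ · (2,3)@ 4/5 ✓ · (2,4)@ 3/4 ✓
Row 3: (3,0)% 3/4 ✓ · (3,1)% 3/5 ✓ · (3,4)% 1/3 ✓
Row 4: (4,1)@ 4/6 ✓ · (4,2)@ 3/4 ✓ · (4,4)% 2/2 ✓
Row 5: (5,0)@ 2/2 ✓ · (5,1)@ 4/4 ✓ · (5,2)@ 3/3 ✓ · (5,4)% 1/1 ✓
All meet the threshold, so the configuration is stable.

Yes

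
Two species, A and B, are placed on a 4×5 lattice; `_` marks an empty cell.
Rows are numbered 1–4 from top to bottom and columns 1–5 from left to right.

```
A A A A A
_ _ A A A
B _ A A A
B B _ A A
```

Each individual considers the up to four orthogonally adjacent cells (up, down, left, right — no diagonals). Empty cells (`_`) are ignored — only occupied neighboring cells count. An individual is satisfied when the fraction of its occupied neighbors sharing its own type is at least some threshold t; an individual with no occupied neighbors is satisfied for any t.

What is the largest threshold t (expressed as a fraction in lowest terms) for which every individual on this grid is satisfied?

Row 1: (1,1)A 1/1 · (1,2)A 2/2 · (1,3)A 3/3 · (1,4)A 3/3 · (1,5)A 2/2
Row 2: (2,3)A 3/3 · (2,4)A 4/4 · (2,5)A 3/3
Row 3: (3,1)B 1/1 · (3,3)A 2/2 · (3,4)A 4/4 · (3,5)A 3/3
Row 4: (4,1)B 2/2 · (4,2)B 1/1 · (4,4)A 2/2 · (4,5)A 2/2
The smallest same-type fraction is 1/1 at (1,1), which reduces to 1/1. Any threshold above that leaves this individual unsatisfied.

1/1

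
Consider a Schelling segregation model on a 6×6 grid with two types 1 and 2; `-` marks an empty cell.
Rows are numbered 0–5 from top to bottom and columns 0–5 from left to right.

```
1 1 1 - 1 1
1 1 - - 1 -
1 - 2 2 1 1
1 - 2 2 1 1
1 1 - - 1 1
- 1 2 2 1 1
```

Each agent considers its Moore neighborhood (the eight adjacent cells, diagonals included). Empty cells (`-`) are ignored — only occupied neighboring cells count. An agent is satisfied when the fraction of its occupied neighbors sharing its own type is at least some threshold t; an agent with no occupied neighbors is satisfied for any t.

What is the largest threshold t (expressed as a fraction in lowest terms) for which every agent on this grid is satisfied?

(0,0)1 3/3
(0,1)1 4/4
(0,2)1 2/2
(0,4)1 2/2
(0,5)1 2/2
(1,0)1 4/4
(1,1)1 5/6
(1,4)1 4/5
(2,0)1 3/3
(2,2)2 3/4
(2,3)2 3/6
(2,4)1 4/6
(2,5)1 4/4
(3,0)1 3/3
(3,2)2 3/4
(3,3)2 3/6
(3,4)1 5/7
(3,5)1 5/5
(4,0)1 3/3
(4,1)1 3/5
(4,4)1 5/7
(4,5)1 5/5
(5,1)1 2/3
(5,2)2 1/3
(5,3)2 1/3
(5,4)1 3/4
(5,5)1 3/3
The smallest same-type fraction is 1/3 at (5,2), which reduces to 1/3. Any threshold above that leaves this agent unsatisfied.

1/3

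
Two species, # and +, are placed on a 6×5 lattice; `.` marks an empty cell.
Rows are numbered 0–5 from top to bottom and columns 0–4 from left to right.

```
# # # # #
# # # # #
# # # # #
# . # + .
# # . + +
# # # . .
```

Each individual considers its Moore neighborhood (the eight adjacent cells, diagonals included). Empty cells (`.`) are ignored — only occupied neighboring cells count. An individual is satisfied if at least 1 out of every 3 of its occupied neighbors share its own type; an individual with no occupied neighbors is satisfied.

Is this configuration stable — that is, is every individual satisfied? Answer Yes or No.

Row 0: (0,0)# 3/3 ok · (0,1)# 5/5 ok · (0,2)# 5/5 ok · (0,3)# 5/5 ok · (0,4)# 3/3 ok
Row 1: (1,0)# 5/5 ok · (1,1)# 8/8 ok · (1,2)# 8/8 ok · (1,3)# 8/8 ok · (1,4)# 5/5 ok
Row 2: (2,0)# 4/4 ok · (2,1)# 7/7 ok · (2,2)# 6/7 ok · (2,3)# 6/7 ok · (2,4)# 3/4 ok
Row 3: (3,0)# 4/4 ok · (3,2)# 4/6 ok · (3,3)+ 2/6 ok
Row 4: (4,0)# 4/4 ok · (4,1)# 6/6 ok · (4,3)+ 2/4 ok · (4,4)+ 2/2 ok
Row 5: (5,0)# 3/3 ok · (5,1)# 4/4 ok · (5,2)# 2/3 ok
All meet the threshold, so the configuration is stable.

Yes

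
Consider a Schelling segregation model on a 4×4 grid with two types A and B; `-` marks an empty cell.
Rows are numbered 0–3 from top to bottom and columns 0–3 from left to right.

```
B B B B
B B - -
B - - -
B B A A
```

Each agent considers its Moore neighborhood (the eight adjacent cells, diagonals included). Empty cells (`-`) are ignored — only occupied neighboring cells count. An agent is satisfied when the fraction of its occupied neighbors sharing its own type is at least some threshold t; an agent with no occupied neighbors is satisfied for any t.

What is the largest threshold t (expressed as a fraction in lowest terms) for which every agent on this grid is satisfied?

(0,0)B 3/3
(0,1)B 4/4
(0,2)B 3/3
(0,3)B 1/1
(1,0)B 4/4
(1,1)B 5/5
(2,0)B 4/4
(3,0)B 2/2
(3,1)B 2/3
(3,2)A 1/2
(3,3)A 1/1
The smallest same-type fraction is 1/2 at (3,2), which reduces to 1/2. Any threshold above that leaves this agent unsatisfied.

1/2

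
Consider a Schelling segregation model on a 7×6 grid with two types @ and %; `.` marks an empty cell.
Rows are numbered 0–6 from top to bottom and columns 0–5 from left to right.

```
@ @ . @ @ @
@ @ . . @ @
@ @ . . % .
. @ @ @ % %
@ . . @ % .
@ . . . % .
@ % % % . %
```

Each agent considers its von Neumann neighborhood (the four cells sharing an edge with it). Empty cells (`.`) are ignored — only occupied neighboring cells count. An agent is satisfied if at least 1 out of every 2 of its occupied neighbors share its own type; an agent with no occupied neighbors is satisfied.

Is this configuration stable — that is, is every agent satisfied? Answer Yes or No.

Row 0: (0,0)@ 2/2 satisfied · (0,1)@ 2/2 satisfied · (0,3)@ 1/1 satisfied · (0,4)@ 3/3 satisfied · (0,5)@ 2/2 satisfied
Row 1: (1,0)@ 3/3 satisfied · (1,1)@ 3/3 satisfied · (1,4)@ 2/3 satisfied · (1,5)@ 2/2 satisfied
Row 2: (2,0)@ 2/2 satisfied · (2,1)@ 3/3 satisfied · (2,4)% 1/2 satisfied
Row 3: (3,1)@ 2/2 satisfied · (3,2)@ 2/2 satisfied · (3,3)@ 2/3 satisfied · (3,4)% 3/4 satisfied · (3,5)% 1/1 satisfied
Row 4: (4,0)@ 1/1 satisfied · (4,3)@ 1/2 satisfied · (4,4)% 2/3 satisfied
Row 5: (5,0)@ 2/2 satisfied · (5,4)% 1/1 satisfied
Row 6: (6,0)@ 1/2 satisfied · (6,1)% 1/2 satisfied · (6,2)% 2/2 satisfied · (6,3)% 1/1 satisfied · (6,5)% 0/0 satisfied
All meet the threshold, so the configuration is stable.

Yes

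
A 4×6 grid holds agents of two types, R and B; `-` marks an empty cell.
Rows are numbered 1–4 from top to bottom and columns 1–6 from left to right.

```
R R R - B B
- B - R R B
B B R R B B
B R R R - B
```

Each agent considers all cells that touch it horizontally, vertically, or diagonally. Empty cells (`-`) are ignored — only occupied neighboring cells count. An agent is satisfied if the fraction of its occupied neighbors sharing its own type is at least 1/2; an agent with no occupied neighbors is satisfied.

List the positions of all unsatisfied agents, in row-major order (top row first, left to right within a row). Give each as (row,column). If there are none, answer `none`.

(2,2), (2,5), (3,5), (4,2)

Row 1: (1,1)R 1/2 ok · (1,2)R 2/3 ok · (1,3)R 2/3 ok · (1,5)B 2/4 ok · (1,6)B 2/3 ok
Row 2: (2,2)B 2/6 unhappy · (2,4)R 4/6 ok · (2,5)R 2/7 unhappy · (2,6)B 4/5 ok
Row 3: (3,1)B 3/4 ok · (3,2)B 3/6 ok · (3,3)R 5/7 ok · (3,4)R 5/6 ok · (3,5)B 3/7 unhappy · (3,6)B 3/4 ok
Row 4: (4,1)B 2/3 ok · (4,2)R 2/5 unhappy · (4,3)R 4/5 ok · (4,4)R 3/4 ok · (4,6)B 2/2 ok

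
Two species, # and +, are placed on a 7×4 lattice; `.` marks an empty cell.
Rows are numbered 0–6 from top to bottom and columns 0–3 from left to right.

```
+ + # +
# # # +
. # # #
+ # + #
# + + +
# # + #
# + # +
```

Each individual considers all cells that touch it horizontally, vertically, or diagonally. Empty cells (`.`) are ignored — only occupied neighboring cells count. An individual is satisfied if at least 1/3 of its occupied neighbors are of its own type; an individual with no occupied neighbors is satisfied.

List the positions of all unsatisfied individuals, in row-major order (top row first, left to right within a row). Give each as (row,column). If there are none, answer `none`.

Row 0: (0,0)+ 1/3 ok · (0,1)+ 1/5 unhappy · (0,2)# 2/5 ok · (0,3)+ 1/3 ok
Row 1: (1,0)# 2/4 ok · (1,1)# 5/7 ok · (1,2)# 5/8 ok · (1,3)+ 1/5 unhappy
Row 2: (2,1)# 5/7 ok · (2,2)# 6/8 ok · (2,3)# 3/5 ok
Row 3: (3,0)+ 1/4 unhappy · (3,1)# 3/7 ok · (3,2)+ 3/8 ok · (3,3)# 2/5 ok
Row 4: (4,0)# 3/5 ok · (4,1)+ 4/8 ok · (4,2)+ 4/8 ok · (4,3)+ 3/5 ok
Row 5: (5,0)# 3/5 ok · (5,1)# 4/8 ok · (5,2)+ 5/8 ok · (5,3)# 1/5 unhappy
Row 6: (6,0)# 2/3 ok · (6,1)+ 1/5 unhappy · (6,2)# 2/5 ok · (6,3)+ 1/3 ok

(0,1), (1,3), (3,0), (5,3), (6,1)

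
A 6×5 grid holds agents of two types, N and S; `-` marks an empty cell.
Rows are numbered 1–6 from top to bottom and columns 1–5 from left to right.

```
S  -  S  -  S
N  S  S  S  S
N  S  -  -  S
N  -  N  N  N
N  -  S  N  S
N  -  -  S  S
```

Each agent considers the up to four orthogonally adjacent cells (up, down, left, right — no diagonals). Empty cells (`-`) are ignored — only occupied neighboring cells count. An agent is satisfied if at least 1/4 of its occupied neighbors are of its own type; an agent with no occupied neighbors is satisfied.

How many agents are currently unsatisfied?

2

(1,1)S 0/1 ✗
(1,3)S 1/1 ✓
(1,5)S 1/1 ✓
(2,1)N 1/3 ✓
(2,2)S 2/3 ✓
(2,3)S 3/3 ✓
(2,4)S 2/2 ✓
(2,5)S 3/3 ✓
(3,1)N 2/3 ✓
(3,2)S 1/2 ✓
(3,5)S 1/2 ✓
(4,1)N 2/2 ✓
(4,3)N 1/2 ✓
(4,4)N 3/3 ✓
(4,5)N 1/3 ✓
(5,1)N 2/2 ✓
(5,3)S 0/2 ✗
(5,4)N 1/4 ✓
(5,5)S 1/3 ✓
(6,1)N 1/1 ✓
(6,4)S 1/2 ✓
(6,5)S 2/2 ✓
Unsatisfied: (1,1), (5,3) — 2 in total.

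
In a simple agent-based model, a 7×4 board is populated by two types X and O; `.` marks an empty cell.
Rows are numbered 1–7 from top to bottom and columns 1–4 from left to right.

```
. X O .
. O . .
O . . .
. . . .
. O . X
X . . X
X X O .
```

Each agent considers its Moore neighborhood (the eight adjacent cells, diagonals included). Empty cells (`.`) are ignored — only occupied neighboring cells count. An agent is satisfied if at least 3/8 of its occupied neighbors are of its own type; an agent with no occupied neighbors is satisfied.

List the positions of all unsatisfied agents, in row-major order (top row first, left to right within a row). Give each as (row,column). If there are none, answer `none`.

(1,2)X 0/2 ✗
(1,3)O 1/2 ✓
(2,2)O 2/3 ✓
(3,1)O 1/1 ✓
(5,2)O 0/1 ✗
(5,4)X 1/1 ✓
(6,1)X 2/3 ✓
(6,4)X 1/2 ✓
(7,1)X 2/2 ✓
(7,2)X 2/3 ✓
(7,3)O 0/2 ✗

(1,2), (5,2), (7,3)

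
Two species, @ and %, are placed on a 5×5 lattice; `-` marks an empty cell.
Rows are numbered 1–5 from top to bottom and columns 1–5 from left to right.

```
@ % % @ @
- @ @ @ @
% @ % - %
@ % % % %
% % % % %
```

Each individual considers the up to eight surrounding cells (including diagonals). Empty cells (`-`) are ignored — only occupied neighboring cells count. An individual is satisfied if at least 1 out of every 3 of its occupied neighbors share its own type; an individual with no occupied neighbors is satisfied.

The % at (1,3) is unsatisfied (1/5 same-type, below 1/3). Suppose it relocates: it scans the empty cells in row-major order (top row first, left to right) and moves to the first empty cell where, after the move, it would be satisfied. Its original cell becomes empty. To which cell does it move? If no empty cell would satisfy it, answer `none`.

(2,1)

Vacating (1,3). Empty cells in order:
  (2,1): 2/5 same-type → satisfied — stop here.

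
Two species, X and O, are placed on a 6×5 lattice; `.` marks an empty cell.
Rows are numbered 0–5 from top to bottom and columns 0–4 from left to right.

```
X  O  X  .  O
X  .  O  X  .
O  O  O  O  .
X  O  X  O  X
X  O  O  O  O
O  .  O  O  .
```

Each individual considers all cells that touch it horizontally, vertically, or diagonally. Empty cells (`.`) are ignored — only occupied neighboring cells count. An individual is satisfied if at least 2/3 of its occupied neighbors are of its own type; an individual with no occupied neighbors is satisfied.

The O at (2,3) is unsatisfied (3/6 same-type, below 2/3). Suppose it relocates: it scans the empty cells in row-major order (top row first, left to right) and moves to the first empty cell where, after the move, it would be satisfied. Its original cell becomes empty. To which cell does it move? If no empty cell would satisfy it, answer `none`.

(5,1)

Vacating (2,3). Empty cells in order:
  (0,3): 2/4 same-type → still unsatisfied.
  (1,1): 5/8 same-type → still unsatisfied.
  (1,4): 1/2 same-type → still unsatisfied.
  (2,4): 1/3 same-type → still unsatisfied.
  (5,1): 4/5 same-type → satisfied — stop here.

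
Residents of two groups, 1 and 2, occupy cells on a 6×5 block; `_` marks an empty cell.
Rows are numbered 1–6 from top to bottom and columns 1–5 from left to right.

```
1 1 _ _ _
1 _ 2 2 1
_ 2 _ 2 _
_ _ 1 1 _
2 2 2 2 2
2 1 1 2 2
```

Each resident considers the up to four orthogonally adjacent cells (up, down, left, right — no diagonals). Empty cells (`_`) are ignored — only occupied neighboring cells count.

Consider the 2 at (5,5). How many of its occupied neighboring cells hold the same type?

Occupied neighbors of (5,5): (6,5)=2, (5,4)=2.
Same type (2): 2 of 2.

2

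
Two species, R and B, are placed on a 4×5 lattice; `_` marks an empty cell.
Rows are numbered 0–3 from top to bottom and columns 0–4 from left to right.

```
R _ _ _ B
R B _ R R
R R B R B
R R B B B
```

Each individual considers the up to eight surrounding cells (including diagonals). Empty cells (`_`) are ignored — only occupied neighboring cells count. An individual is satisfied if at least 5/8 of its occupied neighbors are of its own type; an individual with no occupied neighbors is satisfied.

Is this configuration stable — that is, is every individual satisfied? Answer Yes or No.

(0,0)R 1/2 unhappy
(0,4)B 0/2 unhappy
(1,0)R 3/4 ok
(1,1)B 1/5 unhappy
(1,3)R 2/5 unhappy
(1,4)R 2/4 unhappy
(2,0)R 4/5 ok
(2,1)R 4/7 unhappy
(2,2)B 3/7 unhappy
(2,3)R 2/7 unhappy
(2,4)B 2/5 unhappy
(3,0)R 3/3 ok
(3,1)R 3/5 unhappy
(3,2)B 2/5 unhappy
(3,3)B 4/5 ok
(3,4)B 2/3 ok
For instance (0,0) has only 1/2 same-type neighbors, below 5/8.

No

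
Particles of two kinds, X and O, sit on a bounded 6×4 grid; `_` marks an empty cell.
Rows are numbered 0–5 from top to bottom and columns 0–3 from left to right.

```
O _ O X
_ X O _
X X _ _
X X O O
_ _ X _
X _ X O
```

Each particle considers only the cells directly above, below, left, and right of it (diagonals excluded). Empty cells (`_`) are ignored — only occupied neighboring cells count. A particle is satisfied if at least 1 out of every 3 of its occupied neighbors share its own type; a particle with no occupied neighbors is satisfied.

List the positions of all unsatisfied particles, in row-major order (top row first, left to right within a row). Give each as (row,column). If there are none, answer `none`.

(0,3), (5,3)

Row 0: (0,0)O 0/0 satisfied · (0,2)O 1/2 satisfied · (0,3)X 0/1 not
Row 1: (1,1)X 1/2 satisfied · (1,2)O 1/2 satisfied
Row 2: (2,0)X 2/2 satisfied · (2,1)X 3/3 satisfied
Row 3: (3,0)X 2/2 satisfied · (3,1)X 2/3 satisfied · (3,2)O 1/3 satisfied · (3,3)O 1/1 satisfied
Row 4: (4,2)X 1/2 satisfied
Row 5: (5,0)X 0/0 satisfied · (5,2)X 1/2 satisfied · (5,3)O 0/1 not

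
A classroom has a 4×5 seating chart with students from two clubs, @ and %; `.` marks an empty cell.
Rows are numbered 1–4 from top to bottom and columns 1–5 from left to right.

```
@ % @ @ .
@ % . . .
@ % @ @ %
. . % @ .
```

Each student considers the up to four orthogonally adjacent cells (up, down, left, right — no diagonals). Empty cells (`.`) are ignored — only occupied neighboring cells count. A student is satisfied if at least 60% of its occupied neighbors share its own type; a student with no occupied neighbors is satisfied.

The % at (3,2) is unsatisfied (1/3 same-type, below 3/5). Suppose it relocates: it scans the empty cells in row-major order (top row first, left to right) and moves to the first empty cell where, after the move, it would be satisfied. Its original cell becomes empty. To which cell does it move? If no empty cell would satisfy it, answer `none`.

(2,5)

Vacating (3,2). Empty cells in order:
  (1,5): 0/1 same-type → still unsatisfied.
  (2,3): 1/3 same-type → still unsatisfied.
  (2,4): 0/2 same-type → still unsatisfied.
  (2,5): 1/1 same-type → satisfied — stop here.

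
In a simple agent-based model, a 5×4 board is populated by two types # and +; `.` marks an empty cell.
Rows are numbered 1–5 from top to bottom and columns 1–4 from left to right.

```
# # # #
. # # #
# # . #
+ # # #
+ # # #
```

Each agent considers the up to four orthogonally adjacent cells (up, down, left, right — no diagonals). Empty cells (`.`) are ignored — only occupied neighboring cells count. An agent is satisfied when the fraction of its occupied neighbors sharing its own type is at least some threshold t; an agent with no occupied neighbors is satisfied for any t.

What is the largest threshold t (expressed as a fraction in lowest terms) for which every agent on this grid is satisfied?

1/3

(1,1)# 1/1
(1,2)# 3/3
(1,3)# 3/3
(1,4)# 2/2
(2,2)# 3/3
(2,3)# 3/3
(2,4)# 3/3
(3,1)# 1/2
(3,2)# 3/3
(3,4)# 2/2
(4,1)+ 1/3
(4,2)# 3/4
(4,3)# 3/3
(4,4)# 3/3
(5,1)+ 1/2
(5,2)# 2/3
(5,3)# 3/3
(5,4)# 2/2
The smallest same-type fraction is 1/3 at (4,1), which reduces to 1/3. Any threshold above that leaves this agent unsatisfied.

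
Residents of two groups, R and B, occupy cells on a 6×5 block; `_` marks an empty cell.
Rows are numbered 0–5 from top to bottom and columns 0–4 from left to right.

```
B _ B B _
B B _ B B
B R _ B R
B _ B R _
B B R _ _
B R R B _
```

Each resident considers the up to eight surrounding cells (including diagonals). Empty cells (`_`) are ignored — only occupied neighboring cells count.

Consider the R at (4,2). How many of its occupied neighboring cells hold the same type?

3

Occupied neighbors of (4,2): (3,2)=B, (3,3)=R, (4,1)=B, (5,1)=R, (5,2)=R, (5,3)=B.
Same type (R): 3 of 6.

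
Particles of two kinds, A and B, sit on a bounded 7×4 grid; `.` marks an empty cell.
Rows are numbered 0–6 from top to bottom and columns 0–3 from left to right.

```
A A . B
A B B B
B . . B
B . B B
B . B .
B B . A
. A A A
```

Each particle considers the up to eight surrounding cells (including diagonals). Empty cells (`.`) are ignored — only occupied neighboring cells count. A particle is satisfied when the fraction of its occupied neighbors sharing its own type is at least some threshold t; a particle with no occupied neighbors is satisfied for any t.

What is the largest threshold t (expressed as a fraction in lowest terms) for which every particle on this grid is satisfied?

1/3

(0,0)A 2/3
(0,1)A 2/4
(0,3)B 2/2
(1,0)A 2/4
(1,1)B 2/5
(1,2)B 4/5
(1,3)B 3/3
(2,0)B 2/3
(2,3)B 4/4
(3,0)B 2/2
(3,2)B 3/3
(3,3)B 3/3
(4,0)B 3/3
(4,2)B 3/4
(5,0)B 2/3
(5,1)B 3/5
(5,3)A 2/3
(6,1)A 1/3
(6,2)A 3/4
(6,3)A 2/2
The smallest same-type fraction is 1/3 at (6,1), which reduces to 1/3. Any threshold above that leaves this particle unsatisfied.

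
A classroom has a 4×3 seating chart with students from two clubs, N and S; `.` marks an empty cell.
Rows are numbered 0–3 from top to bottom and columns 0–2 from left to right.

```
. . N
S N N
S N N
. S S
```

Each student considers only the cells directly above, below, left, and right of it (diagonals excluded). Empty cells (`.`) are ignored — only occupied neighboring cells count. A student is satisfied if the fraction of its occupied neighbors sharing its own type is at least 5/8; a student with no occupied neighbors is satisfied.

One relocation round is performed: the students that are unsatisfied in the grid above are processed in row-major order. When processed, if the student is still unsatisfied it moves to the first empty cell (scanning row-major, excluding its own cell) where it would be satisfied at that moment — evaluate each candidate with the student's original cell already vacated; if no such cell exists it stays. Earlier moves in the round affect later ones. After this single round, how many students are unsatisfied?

Initially unsatisfied (in order): (1,0), (2,0), (2,1), (3,1), (3,2).
  (1,0) → (0,0).
  (2,0) → (3,0).
  (2,1): now satisfied by earlier moves; stays.
  (3,1): now satisfied by earlier moves; stays.
  (3,2): no empty cell satisfies it; stays.
Resulting grid:
S . N
. N N
. N N
S S S
Unsatisfied now: (3,2).

1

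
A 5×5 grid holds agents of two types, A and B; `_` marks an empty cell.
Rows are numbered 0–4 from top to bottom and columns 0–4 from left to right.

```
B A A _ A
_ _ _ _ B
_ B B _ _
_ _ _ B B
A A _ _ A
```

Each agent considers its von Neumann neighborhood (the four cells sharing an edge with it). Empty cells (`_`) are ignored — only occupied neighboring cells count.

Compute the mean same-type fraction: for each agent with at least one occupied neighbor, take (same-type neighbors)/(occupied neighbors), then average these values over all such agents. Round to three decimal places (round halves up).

(0,0)B 0/1
(0,1)A 1/2
(0,2)A 1/1
(0,4)A 0/1
(1,4)B 0/1
(2,1)B 1/1
(2,2)B 1/1
(3,3)B 1/1
(3,4)B 1/2
(4,0)A 1/1
(4,1)A 1/1
(4,4)A 0/1
Sum over 12 agents: 0/1 + 1/2 + 1/1 + 0/1 + 0/1 + 1/1 + 1/1 + 1/1 + 1/2 + 1/1 + 1/1 + 0/1 = 7; mean = 7 ÷ 12 = 7/12 = 0.583333… → 0.583.

0.583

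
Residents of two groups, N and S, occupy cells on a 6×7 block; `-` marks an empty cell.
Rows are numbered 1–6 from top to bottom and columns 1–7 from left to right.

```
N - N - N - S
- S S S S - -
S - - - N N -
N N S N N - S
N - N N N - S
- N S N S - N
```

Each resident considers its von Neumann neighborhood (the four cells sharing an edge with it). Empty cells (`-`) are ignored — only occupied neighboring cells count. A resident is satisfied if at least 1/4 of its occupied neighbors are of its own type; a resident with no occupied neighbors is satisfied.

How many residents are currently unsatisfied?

Row 1: (1,1)N 0/0 ok · (1,3)N 0/1 unhappy · (1,5)N 0/1 unhappy · (1,7)S 0/0 ok
Row 2: (2,2)S 1/1 ok · (2,3)S 2/3 ok · (2,4)S 2/2 ok · (2,5)S 1/3 ok
Row 3: (3,1)S 0/1 unhappy · (3,5)N 2/3 ok · (3,6)N 1/1 ok
Row 4: (4,1)N 2/3 ok · (4,2)N 1/2 ok · (4,3)S 0/3 unhappy · (4,4)N 2/3 ok · (4,5)N 3/3 ok · (4,7)S 1/1 ok
Row 5: (5,1)N 1/1 ok · (5,3)N 1/3 ok · (5,4)N 4/4 ok · (5,5)N 2/3 ok · (5,7)S 1/2 ok
Row 6: (6,2)N 0/1 unhappy · (6,3)S 0/3 unhappy · (6,4)N 1/3 ok · (6,5)S 0/2 unhappy · (6,7)N 0/1 unhappy
Unsatisfied: (1,3), (1,5), (3,1), (4,3), (6,2), (6,3), (6,5), (6,7) — 8 in total.

8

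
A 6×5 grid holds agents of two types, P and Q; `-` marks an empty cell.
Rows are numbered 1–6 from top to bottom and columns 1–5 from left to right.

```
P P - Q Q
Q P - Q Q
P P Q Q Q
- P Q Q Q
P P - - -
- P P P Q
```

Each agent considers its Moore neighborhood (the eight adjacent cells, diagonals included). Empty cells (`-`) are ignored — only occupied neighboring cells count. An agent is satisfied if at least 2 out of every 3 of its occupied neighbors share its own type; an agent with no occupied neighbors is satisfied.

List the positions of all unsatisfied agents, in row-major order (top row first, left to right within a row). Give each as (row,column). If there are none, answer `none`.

(2,1), (3,2), (3,3), (4,3), (6,4), (6,5)

Row 1: (1,1)P 2/3 ok · (1,2)P 2/3 ok · (1,4)Q 3/3 ok · (1,5)Q 3/3 ok
Row 2: (2,1)Q 0/5 unhappy · (2,2)P 4/6 ok · (2,4)Q 6/6 ok · (2,5)Q 5/5 ok
Row 3: (3,1)P 3/4 ok · (3,2)P 3/6 unhappy · (3,3)Q 4/7 unhappy · (3,4)Q 7/7 ok · (3,5)Q 5/5 ok
Row 4: (4,2)P 4/6 ok · (4,3)Q 3/6 unhappy · (4,4)Q 5/5 ok · (4,5)Q 3/3 ok
Row 5: (5,1)P 3/3 ok · (5,2)P 4/5 ok
Row 6: (6,2)P 3/3 ok · (6,3)P 3/3 ok · (6,4)P 1/2 unhappy · (6,5)Q 0/1 unhappy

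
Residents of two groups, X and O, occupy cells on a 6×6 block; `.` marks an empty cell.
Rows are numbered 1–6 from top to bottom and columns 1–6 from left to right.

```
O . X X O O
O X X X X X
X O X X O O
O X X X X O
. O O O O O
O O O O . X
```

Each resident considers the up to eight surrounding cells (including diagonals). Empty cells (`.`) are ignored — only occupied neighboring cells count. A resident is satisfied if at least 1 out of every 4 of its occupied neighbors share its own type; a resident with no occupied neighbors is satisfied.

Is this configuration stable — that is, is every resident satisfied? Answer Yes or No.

No

(1,1)O 1/2 satisfied
(1,3)X 4/4 satisfied
(1,4)X 4/5 satisfied
(1,5)O 1/5 not
(1,6)O 1/3 satisfied
(2,1)O 2/4 satisfied
(2,2)X 4/7 satisfied
(2,3)X 6/7 satisfied
(2,4)X 6/8 satisfied
(2,5)X 4/8 satisfied
(2,6)X 1/5 not
(3,1)X 2/5 satisfied
(3,2)O 2/8 satisfied
(3,3)X 7/8 satisfied
(3,4)X 7/8 satisfied
(3,5)O 2/8 satisfied
(3,6)O 2/5 satisfied
(4,1)O 2/4 satisfied
(4,2)X 3/7 satisfied
(4,3)X 4/8 satisfied
(4,4)X 4/8 satisfied
(4,5)X 2/8 satisfied
(4,6)O 4/5 satisfied
(5,2)O 5/7 satisfied
(5,3)O 5/8 satisfied
(5,4)O 4/7 satisfied
(5,5)O 4/7 satisfied
(5,6)O 2/4 satisfied
(6,1)O 2/2 satisfied
(6,2)O 4/4 satisfied
(6,3)O 5/5 satisfied
(6,4)O 4/4 satisfied
(6,6)X 0/2 not
For instance (1,5) has only 1/5 same-type neighbors, below 1/4.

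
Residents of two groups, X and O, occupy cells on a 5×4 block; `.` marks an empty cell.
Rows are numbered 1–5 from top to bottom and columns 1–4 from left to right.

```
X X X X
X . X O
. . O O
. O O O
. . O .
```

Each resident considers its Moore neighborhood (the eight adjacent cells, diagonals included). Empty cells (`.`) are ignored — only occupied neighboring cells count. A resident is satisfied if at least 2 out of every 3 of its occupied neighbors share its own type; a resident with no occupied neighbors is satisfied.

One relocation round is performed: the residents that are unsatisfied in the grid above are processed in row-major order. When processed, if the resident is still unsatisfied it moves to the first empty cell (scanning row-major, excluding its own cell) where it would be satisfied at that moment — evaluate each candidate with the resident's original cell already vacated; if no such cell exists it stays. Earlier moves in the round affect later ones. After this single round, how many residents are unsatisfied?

0

Initially unsatisfied (in order): (2,3), (2,4).
  (2,3) → (2,2).
  (2,4) → (4,1).
Resulting grid:
X X X X
X X . .
. . O O
O O O O
. . O .
All satisfied now.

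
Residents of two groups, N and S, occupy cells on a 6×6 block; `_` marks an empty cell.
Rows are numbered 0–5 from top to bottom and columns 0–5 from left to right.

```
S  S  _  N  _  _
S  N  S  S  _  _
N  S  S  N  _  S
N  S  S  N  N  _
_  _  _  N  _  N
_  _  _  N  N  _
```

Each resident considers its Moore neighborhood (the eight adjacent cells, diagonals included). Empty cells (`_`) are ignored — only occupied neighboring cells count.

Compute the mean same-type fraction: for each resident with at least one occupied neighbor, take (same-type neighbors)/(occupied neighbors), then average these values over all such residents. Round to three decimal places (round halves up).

Row 0: (0,0)S 2/3 · (0,1)S 3/4 · (0,3)N 0/2
Row 1: (1,0)S 3/5 · (1,1)N 1/7 · (1,2)S 4/7 · (1,3)S 2/4
Row 2: (2,0)N 2/5 · (2,1)S 5/8 · (2,2)S 5/8 · (2,3)N 2/6 · (2,5)S 0/1
Row 3: (3,0)N 1/3 · (3,1)S 3/5 · (3,2)S 3/6 · (3,3)N 3/5 · (3,4)N 4/5
Row 4: (4,3)N 4/5 · (4,5)N 2/2
Row 5: (5,3)N 2/2 · (5,4)N 3/3
Sum over 21 residents: 2/3 + 3/4 + 0/2 + 3/5 + 1/7 + 4/7 + 2/4 + 2/5 + 5/8 + 5/8 + 2/6 + 0/1 + 1/3 + 3/5 + 3/6 + 3/5 + 4/5 + 4/5 + 2/2 + 2/2 + 3/3 = 1244/105; mean = 1244/105 ÷ 21 = 1244/2205 = 0.564172… → 0.564.

0.564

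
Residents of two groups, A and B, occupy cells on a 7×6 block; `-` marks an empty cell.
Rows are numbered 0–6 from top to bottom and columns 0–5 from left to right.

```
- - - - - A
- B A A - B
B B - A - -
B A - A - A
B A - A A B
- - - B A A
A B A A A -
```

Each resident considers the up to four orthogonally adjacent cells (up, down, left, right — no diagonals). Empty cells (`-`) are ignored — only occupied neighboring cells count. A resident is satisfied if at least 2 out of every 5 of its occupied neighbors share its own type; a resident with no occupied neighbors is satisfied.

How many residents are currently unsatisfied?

(0,5)A 0/1 ✗
(1,1)B 1/2 ✓
(1,2)A 1/2 ✓
(1,3)A 2/2 ✓
(1,5)B 0/1 ✗
(2,0)B 2/2 ✓
(2,1)B 2/3 ✓
(2,3)A 2/2 ✓
(3,0)B 2/3 ✓
(3,1)A 1/3 ✗
(3,3)A 2/2 ✓
(3,5)A 0/1 ✗
(4,0)B 1/2 ✓
(4,1)A 1/2 ✓
(4,3)A 2/3 ✓
(4,4)A 2/3 ✓
(4,5)B 0/3 ✗
(5,3)B 0/3 ✗
(5,4)A 3/4 ✓
(5,5)A 1/2 ✓
(6,0)A 0/1 ✗
(6,1)B 0/2 ✗
(6,2)A 1/2 ✓
(6,3)A 2/3 ✓
(6,4)A 2/2 ✓
Unsatisfied: (0,5), (1,5), (3,1), (3,5), (4,5), (5,3), (6,0), (6,1) — 8 in total.

8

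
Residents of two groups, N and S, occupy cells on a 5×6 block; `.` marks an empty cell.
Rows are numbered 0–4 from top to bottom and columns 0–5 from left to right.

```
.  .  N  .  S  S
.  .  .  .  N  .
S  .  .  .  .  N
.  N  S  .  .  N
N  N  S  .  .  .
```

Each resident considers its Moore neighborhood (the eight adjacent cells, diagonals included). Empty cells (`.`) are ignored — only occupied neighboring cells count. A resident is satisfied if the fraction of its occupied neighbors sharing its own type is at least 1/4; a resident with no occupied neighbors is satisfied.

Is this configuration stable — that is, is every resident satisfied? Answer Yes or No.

No

(0,2)N 0/0 ok
(0,4)S 1/2 ok
(0,5)S 1/2 ok
(1,4)N 1/3 ok
(2,0)S 0/1 unhappy
(2,5)N 2/2 ok
(3,1)N 2/5 ok
(3,2)S 1/3 ok
(3,5)N 1/1 ok
(4,0)N 2/2 ok
(4,1)N 2/4 ok
(4,2)S 1/3 ok
For instance (2,0) has only 0/1 same-type neighbors, below 1/4.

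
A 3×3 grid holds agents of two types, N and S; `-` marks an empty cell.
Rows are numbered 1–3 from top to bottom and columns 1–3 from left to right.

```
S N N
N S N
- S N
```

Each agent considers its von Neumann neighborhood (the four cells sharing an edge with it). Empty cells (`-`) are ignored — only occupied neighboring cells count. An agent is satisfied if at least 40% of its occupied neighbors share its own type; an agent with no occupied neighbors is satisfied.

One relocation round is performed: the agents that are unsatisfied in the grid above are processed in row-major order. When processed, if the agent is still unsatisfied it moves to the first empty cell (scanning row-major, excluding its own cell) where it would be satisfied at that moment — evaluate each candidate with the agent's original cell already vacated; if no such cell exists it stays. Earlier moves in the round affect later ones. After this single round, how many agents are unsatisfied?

0

Initially unsatisfied (in order): (1,1), (1,2), (2,1), (2,2).
  (1,1) → (3,1).
  (1,2): now satisfied by earlier moves; stays.
  (2,1) → (1,1).
  (2,2) → (2,1).
Resulting grid:
N N N
S - N
S S N
All satisfied now.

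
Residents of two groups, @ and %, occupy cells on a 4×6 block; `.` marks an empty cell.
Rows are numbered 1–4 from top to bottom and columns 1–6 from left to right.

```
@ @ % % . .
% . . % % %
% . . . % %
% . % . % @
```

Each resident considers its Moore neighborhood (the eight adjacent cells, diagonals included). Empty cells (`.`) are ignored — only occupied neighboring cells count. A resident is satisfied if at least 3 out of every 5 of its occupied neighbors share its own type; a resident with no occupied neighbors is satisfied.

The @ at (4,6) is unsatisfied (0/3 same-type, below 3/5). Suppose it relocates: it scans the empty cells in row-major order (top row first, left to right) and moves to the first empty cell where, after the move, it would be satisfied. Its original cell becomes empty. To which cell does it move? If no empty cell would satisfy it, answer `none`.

none

Vacating (4,6). Empty cells in order:
  (1,5): 0/4 same-type → still unsatisfied.
  (1,6): 0/2 same-type → still unsatisfied.
  (2,2): 2/5 same-type → still unsatisfied.
  (2,3): 1/4 same-type → still unsatisfied.
  (3,2): 0/4 same-type → still unsatisfied.
  (3,3): 0/2 same-type → still unsatisfied.
  (3,4): 0/5 same-type → still unsatisfied.
  (4,2): 0/3 same-type → still unsatisfied.
  (4,4): 0/3 same-type → still unsatisfied.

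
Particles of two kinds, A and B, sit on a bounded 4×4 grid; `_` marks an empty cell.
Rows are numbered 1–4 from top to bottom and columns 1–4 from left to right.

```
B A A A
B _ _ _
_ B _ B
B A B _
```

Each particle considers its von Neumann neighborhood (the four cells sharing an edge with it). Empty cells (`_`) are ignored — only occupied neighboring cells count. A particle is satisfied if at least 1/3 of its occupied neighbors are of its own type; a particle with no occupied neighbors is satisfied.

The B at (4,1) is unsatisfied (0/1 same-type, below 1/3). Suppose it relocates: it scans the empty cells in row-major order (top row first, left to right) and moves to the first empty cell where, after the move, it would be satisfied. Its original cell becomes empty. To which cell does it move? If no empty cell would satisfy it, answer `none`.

Vacating (4,1). Empty cells in order:
  (2,2): 2/3 same-type → satisfied — stop here.

(2,2)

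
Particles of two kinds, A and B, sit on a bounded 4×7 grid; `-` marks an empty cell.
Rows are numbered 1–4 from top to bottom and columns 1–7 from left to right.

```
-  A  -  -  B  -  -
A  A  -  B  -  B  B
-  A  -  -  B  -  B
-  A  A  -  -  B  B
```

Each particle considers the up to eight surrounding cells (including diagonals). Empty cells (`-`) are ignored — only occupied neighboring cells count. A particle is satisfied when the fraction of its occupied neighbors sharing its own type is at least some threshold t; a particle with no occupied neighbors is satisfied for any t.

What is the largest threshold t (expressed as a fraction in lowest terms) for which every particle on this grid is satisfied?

1/1

Row 1: (1,2)A 2/2 · (1,5)B 2/2
Row 2: (2,1)A 3/3 · (2,2)A 3/3 · (2,4)B 2/2 · (2,6)B 4/4 · (2,7)B 2/2
Row 3: (3,2)A 4/4 · (3,5)B 3/3 · (3,7)B 4/4
Row 4: (4,2)A 2/2 · (4,3)A 2/2 · (4,6)B 3/3 · (4,7)B 2/2
The smallest same-type fraction is 2/2 at (1,2), which reduces to 1/1. Any threshold above that leaves this particle unsatisfied.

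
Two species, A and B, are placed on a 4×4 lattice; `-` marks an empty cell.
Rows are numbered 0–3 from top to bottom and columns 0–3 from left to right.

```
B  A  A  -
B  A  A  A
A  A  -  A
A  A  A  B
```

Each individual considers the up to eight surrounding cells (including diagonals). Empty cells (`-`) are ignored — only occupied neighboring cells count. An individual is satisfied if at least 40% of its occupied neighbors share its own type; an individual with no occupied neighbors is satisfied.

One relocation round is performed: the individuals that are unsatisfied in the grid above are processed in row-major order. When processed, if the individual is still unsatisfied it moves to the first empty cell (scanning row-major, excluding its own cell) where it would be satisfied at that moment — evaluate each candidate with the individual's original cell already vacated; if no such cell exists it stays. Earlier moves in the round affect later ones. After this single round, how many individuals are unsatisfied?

3

Initially unsatisfied (in order): (0,0), (1,0), (3,3).
  (0,0): no empty cell satisfies it; stays.
  (1,0): no empty cell satisfies it; stays.
  (3,3): no empty cell satisfies it; stays.
Resulting grid:
B A A -
B A A A
A A - A
A A A B
Unsatisfied now: (0,0), (1,0), (3,3).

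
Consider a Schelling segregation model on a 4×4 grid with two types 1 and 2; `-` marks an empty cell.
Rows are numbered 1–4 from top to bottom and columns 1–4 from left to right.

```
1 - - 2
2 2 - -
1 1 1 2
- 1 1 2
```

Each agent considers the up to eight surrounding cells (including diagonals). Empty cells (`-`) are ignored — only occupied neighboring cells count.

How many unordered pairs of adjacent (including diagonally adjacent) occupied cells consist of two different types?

11

Scan each occupied cell's neighbors to the right and below (and the two forward diagonals) so each pair is counted once.
From row 1: 2 unlike of 2 pairs (running 2/2).
From row 2: 5 unlike of 6 pairs (running 7/8).
From row 3: 3 unlike of 11 pairs (running 10/19).
From row 4: 1 unlike of 2 pairs (running 11/21).
Total adjacent occupied pairs: 21; unlike-type pairs: 11.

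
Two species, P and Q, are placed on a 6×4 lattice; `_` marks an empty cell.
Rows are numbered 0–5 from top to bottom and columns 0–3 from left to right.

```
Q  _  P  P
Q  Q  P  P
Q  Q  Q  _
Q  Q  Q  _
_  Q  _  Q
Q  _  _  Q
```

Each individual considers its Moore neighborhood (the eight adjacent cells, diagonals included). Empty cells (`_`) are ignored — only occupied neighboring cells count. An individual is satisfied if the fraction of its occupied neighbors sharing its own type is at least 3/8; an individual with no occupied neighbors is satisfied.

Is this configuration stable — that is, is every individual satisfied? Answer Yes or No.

(0,0)Q 2/2 ok
(0,2)P 3/4 ok
(0,3)P 3/3 ok
(1,0)Q 4/4 ok
(1,1)Q 5/7 ok
(1,2)P 3/6 ok
(1,3)P 3/4 ok
(2,0)Q 5/5 ok
(2,1)Q 7/8 ok
(2,2)Q 4/6 ok
(3,0)Q 4/4 ok
(3,1)Q 6/6 ok
(3,2)Q 5/5 ok
(4,1)Q 4/4 ok
(4,3)Q 2/2 ok
(5,0)Q 1/1 ok
(5,3)Q 1/1 ok
All meet the threshold, so the configuration is stable.

Yes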